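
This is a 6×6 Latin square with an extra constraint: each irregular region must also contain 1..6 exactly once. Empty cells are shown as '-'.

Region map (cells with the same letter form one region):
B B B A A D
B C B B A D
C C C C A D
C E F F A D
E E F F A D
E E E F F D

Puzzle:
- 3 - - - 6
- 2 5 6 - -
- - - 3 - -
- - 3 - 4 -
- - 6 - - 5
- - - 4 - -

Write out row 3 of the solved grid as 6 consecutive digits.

R3C5 = 6: in column 5, 6 can only go here (every other open cell in that column sees a 6).
R3C6 = 2: in row 3, 2 can only go here (every other open cell in that row sees a 2).
R4C6 = 1: row 4 has {3,4}; col 6 has {2,5,6}; region has {2,5,6} → only 1 remains.
R6C6 = 3: row 6 has {4}; col 6 has {1,2,5,6}; region has {1,2,5,6} → only 3 remains.
R2C6 = 4: row 2 has {2,5,6}; col 6 has {1,2,3,5,6}; region has {1,2,3,5,6} → only 4 remains.
R2C1 = 1: row 2 has {2,4,5,6}; col 1 has {}; region has {3,5,6} → only 1 remains.
R2C5 = 3: row 2 has {1,2,4,5,6}; col 5 has {4,6}; region has {4,6} → only 3 remains.
R4C4 = 2: in row 4, 2 can only go here (every other open cell in that row sees a 2).
R5C4 = 1: row 5 has {5,6}; col 4 has {2,3,4,6}; region has {2,3,4,6} → only 1 remains.
R5C5 = 2: row 5 has {1,5,6}; col 5 has {3,4,6}; region has {3,4,6} → only 2 remains.
R6C5 = 5: row 6 has {3,4}; col 5 has {2,3,4,6}; region has {1,2,3,4,6} → only 5 remains.
R1C4 = 5: row 1 has {3,6}; col 4 has {1,2,3,4,6}; region has {2,3,4,6} → only 5 remains.
R1C5 = 1: row 1 has {3,5,6}; col 5 has {2,3,4,5,6}; region has {2,3,4,5,6} → only 1 remains.
R5C2 = 4: row 5 has {1,2,5,6}; col 2 has {2,3}; region has {} → only 4 remains.
R5C1 = 3: row 5 has {1,2,4,5,6}; col 1 has {1}; region has {4} → only 3 remains.
R4C1 = 6: in region C, 6 can only go here (every other open cell in that region sees a 6).
R4C2 = 5: row 4 has {1,2,3,4,6}; col 2 has {2,3,4}; region has {3,4} → only 5 remains.
R6C1 = 2: row 6 has {3,4,5}; col 1 has {1,3,6}; region has {3,4,5} → only 2 remains.
R6C3 = 1: row 6 has {2,3,4,5}; col 3 has {3,5,6}; region has {2,3,4,5} → only 1 remains.
R1C1 = 4: row 1 has {1,3,5,6}; col 1 has {1,2,3,6}; region has {1,3,5,6} → only 4 remains.
R1C3 = 2: row 1 has {1,3,4,5,6}; col 3 has {1,3,5,6}; region has {1,3,4,5,6} → only 2 remains.
R3C1 = 5: row 3 has {2,3,6}; col 1 has {1,2,3,4,6}; region has {2,3,6} → only 5 remains.
R3C2 = 1: row 3 has {2,3,5,6}; col 2 has {2,3,4,5}; region has {2,3,5,6} → only 1 remains.
R3C3 = 4: row 3 has {1,2,3,5,6}; col 3 has {1,2,3,5,6}; region has {1,2,3,5,6} → only 4 remains.

514362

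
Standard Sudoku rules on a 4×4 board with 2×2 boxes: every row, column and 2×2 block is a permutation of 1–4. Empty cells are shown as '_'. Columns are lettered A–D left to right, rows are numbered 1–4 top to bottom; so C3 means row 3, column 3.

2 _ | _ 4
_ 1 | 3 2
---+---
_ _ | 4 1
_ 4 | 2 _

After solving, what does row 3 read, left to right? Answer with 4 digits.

B1 = 3: row 1 has {2,4}; col 2 has {1,4}; box has {1,2} → only 3 remains.
C1 = 1: row 1 has {2,3,4}; col 3 has {2,3,4}; box has {2,3,4} → only 1 remains.
A2 = 4: row 2 has {1,2,3}; col 1 has {2}; box has {1,2,3} → only 4 remains.
A3 = 3: row 3 has {1,4}; col 1 has {2,4}; box has {4} → only 3 remains.
B3 = 2: row 3 has {1,3,4}; col 2 has {1,3,4}; box has {3,4} → only 2 remains.

3241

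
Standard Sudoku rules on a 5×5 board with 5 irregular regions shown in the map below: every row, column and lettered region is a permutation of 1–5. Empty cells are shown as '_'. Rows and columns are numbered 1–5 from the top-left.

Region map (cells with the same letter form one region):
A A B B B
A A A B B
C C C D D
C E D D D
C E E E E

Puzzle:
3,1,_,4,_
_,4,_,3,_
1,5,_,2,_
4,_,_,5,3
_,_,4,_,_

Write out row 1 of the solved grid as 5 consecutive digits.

31542

r3c3 = 3 (sole candidate).
r3c5 = 4 (sole candidate).
r4c2 = 2 (sole candidate).
r4c3 = 1 (sole candidate).
r5c1 = 2 (sole candidate).
r5c2 = 3 (sole candidate).
r5c4 = 1 (sole candidate).
r5c5 = 5 (sole candidate).
r1c5 = 2: row 1 has {1,3,4}; col 5 has {3,4,5}; region has {3,4} → only 2 remains.
r2c1 = 5 (sole candidate).
r2c3 = 2 (sole candidate).
r2c5 = 1 (sole candidate).
r1c3 = 5: row 1 has {1,2,3,4}; col 3 has {1,2,3,4}; region has {1,2,3,4} → only 5 remains.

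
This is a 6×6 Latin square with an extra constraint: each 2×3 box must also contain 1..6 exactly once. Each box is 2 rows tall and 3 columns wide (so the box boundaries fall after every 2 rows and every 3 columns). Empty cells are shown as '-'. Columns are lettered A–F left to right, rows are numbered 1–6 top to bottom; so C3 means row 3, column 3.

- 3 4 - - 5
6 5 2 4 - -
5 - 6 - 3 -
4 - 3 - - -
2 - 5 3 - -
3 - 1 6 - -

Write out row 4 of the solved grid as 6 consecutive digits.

413526

A1 = 1: row 1 has {3,4,5}; col 1 has {2,3,4,5,6}; box has {2,3,4,5,6} → only 1 remains.
D1 = 2: row 1 has {1,3,4,5}; col 4 has {3,4,6}; box has {4,5} → only 2 remains.
E1 = 6: row 1 has {1,2,3,4,5}; col 5 has {3}; box has {2,4,5} → only 6 remains.
E2 = 1: row 2 has {2,4,5,6}; col 5 has {3,6}; box has {2,4,5,6} → only 1 remains.
F2 = 3: row 2 has {1,2,4,5,6}; col 6 has {5}; box has {1,2,4,5,6} → only 3 remains.
D3 = 1: row 3 has {3,5,6}; col 4 has {2,3,4,6}; box has {3} → only 1 remains.
D4 = 5: row 4 has {3,4}; col 4 has {1,2,3,4,6}; box has {1,3} → only 5 remains.
E4 = 2: row 4 has {3,4,5}; col 5 has {1,3,6}; box has {1,3,5} → only 2 remains.
F4 = 6: row 4 has {2,3,4,5}; col 6 has {3,5}; box has {1,2,3,5} → only 6 remains.
E5 = 4: row 5 has {2,3,5}; col 5 has {1,2,3,6}; box has {3,6} → only 4 remains.
F5 = 1: row 5 has {2,3,4,5}; col 6 has {3,5,6}; box has {3,4,6} → only 1 remains.
B6 = 4: row 6 has {1,3,6}; col 2 has {3,5}; box has {1,2,3,5} → only 4 remains.
E6 = 5: row 6 has {1,3,4,6}; col 5 has {1,2,3,4,6}; box has {1,3,4,6} → only 5 remains.
F6 = 2: row 6 has {1,3,4,5,6}; col 6 has {1,3,5,6}; box has {1,3,4,5,6} → only 2 remains.
B3 = 2: row 3 has {1,3,5,6}; col 2 has {3,4,5}; box has {3,4,5,6} → only 2 remains.
F3 = 4: row 3 has {1,2,3,5,6}; col 6 has {1,2,3,5,6}; box has {1,2,3,5,6} → only 4 remains.
B4 = 1: row 4 has {2,3,4,5,6}; col 2 has {2,3,4,5}; box has {2,3,4,5,6} → only 1 remains.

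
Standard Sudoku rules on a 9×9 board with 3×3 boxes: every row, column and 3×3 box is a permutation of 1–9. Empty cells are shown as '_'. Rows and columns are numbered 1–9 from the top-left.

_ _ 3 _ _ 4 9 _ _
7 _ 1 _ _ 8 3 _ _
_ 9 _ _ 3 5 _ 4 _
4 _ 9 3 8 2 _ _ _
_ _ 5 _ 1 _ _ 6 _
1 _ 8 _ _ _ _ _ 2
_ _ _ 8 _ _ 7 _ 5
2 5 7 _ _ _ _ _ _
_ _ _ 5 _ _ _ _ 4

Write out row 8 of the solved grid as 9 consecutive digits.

257941683

row 2, column 9 = 6 (sole candidate).
row 5, column 1 = 3 (sole candidate).
row 9, column 3 = 6 (sole candidate).
row 3, column 3 = 2 (sole candidate).
row 7, column 1 = 9 (sole candidate).
row 7, column 3 = 4 (sole candidate).
row 9, column 1 = 8 (sole candidate).
row 2, column 2 = 4 (sole candidate).
row 3, column 1 = 6 (sole candidate).
row 1, column 1 = 5 (sole candidate).
row 1, column 2 = 8 (sole candidate).
row 2, column 8 = 5 (hidden single in row 2).
row 4, column 7 = 5 (hidden single in row 4).
row 4, column 2 = 6 (hidden single in row 4).
row 6, column 2 = 7 (sole candidate).
row 6, column 7 = 4 (sole candidate).
row 5, column 2 = 2 (sole candidate).
row 5, column 7 = 8 (sole candidate).
row 3, column 7 = 1 (sole candidate).
row 8, column 7 = 6: row 8 has {2,5,7}; col 7 has {1,3,4,5,7,8,9}; box has {4,5,7} → only 6 remains.
row 9, column 7 = 2 (sole candidate).
row 1, column 9 = 7 (sole candidate).
row 3, column 4 = 7 (sole candidate).
row 3, column 9 = 8 (sole candidate).
row 4, column 9 = 1 (sole candidate).
row 5, column 9 = 9 (sole candidate).
row 6, column 8 = 3 (sole candidate).
row 7, column 8 = 1 (sole candidate).
row 8, column 9 = 3: row 8 has {2,5,6,7}; col 9 has {1,2,4,5,6,7,8,9}; box has {1,2,4,5,6,7} → only 3 remains.
row 9, column 8 = 9 (sole candidate).
row 1, column 8 = 2 (sole candidate).
row 4, column 8 = 7 (sole candidate).
row 5, column 4 = 4 (sole candidate).
row 5, column 6 = 7 (sole candidate).
row 7, column 2 = 3 (sole candidate).
row 7, column 6 = 6 (sole candidate).
row 8, column 8 = 8: row 8 has {2,3,5,6,7}; col 8 has {1,2,3,4,5,6,7,9}; box has {1,2,3,4,5,6,7,9} → only 8 remains.
row 9, column 2 = 1 (sole candidate).
row 9, column 5 = 7 (sole candidate).
row 9, column 6 = 3 (sole candidate).
row 1, column 5 = 6 (sole candidate).
row 6, column 6 = 9 (sole candidate).
row 7, column 5 = 2 (sole candidate).
row 8, column 6 = 1: row 8 has {2,3,5,6,7,8}; col 6 has {2,3,4,5,6,7,8,9}; box has {2,3,5,6,7,8} → only 1 remains.
row 1, column 4 = 1 (sole candidate).
row 2, column 5 = 9 (sole candidate).
row 6, column 4 = 6 (sole candidate).
row 6, column 5 = 5 (sole candidate).
row 8, column 4 = 9: row 8 has {1,2,3,5,6,7,8}; col 4 has {1,3,4,5,6,7,8}; box has {1,2,3,5,6,7,8} → only 9 remains.
row 8, column 5 = 4: row 8 has {1,2,3,5,6,7,8,9}; col 5 has {1,2,3,5,6,7,8,9}; box has {1,2,3,5,6,7,8,9} → only 4 remains.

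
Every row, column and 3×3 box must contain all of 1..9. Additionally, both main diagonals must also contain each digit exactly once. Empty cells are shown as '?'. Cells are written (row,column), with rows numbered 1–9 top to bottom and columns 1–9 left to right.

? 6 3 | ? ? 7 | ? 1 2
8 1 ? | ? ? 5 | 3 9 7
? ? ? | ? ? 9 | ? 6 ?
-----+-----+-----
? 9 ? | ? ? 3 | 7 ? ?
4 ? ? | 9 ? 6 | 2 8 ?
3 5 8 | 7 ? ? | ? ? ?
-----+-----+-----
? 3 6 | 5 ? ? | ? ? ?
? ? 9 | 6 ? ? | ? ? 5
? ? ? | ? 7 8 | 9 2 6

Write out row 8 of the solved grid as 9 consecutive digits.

789624135

(5,2) = 7 (sole candidate).
(5,3) = 1 (sole candidate).
(5,5) = 5 (sole candidate).
(5,9) = 3 (sole candidate).
(6,8) = 4 (sole candidate).
(7,8) = 7 (sole candidate).
(8,8) = 3: row 8 has {5,6,9}; col 8 has {1,2,4,6,7,8,9}; box has {2,5,6,7,9}; main diagonal has {1,5,6} → only 3 remains.
(9,1) = 1 (sole candidate).
(9,2) = 4 (sole candidate).
(9,3) = 5 (sole candidate).
(9,4) = 3 (sole candidate).
(1,1) = 9 (sole candidate).
(3,2) = 2 (sole candidate).
(4,3) = 2 (sole candidate).
(4,8) = 5 (sole candidate).
(4,9) = 1 (sole candidate).
(6,6) = 2 (sole candidate).
(6,7) = 6 (sole candidate).
(6,9) = 9 (sole candidate).
(7,1) = 2 (sole candidate).
(8,1) = 7: row 8 has {3,5,6,9}; col 1 has {1,2,3,4,8,9}; box has {1,2,3,4,5,6,9} → only 7 remains.
(8,2) = 8: row 8 has {3,5,6,7,9}; col 2 has {1,2,3,4,5,6,7,9}; box has {1,2,3,4,5,6,7,9}; anti-diagonal has {1,2,3,5,6,7,9} → only 8 remains.
(2,3) = 4 (sole candidate).
(2,4) = 2 (sole candidate).
(2,5) = 6 (sole candidate).
(3,1) = 5 (sole candidate).
(3,3) = 7 (sole candidate).
(3,7) = 4 (sole candidate).
(3,9) = 8 (sole candidate).
(4,1) = 6 (sole candidate).
(6,5) = 1 (sole candidate).
(7,7) = 8 (sole candidate).
(7,9) = 4 (sole candidate).
(8,7) = 1: row 8 has {3,5,6,7,8,9}; col 7 has {2,3,4,6,7,8,9}; box has {2,3,4,5,6,7,8,9} → only 1 remains.
(1,7) = 5 (sole candidate).
(3,4) = 1 (sole candidate).
(3,5) = 3 (sole candidate).
(4,4) = 4 (sole candidate).
(4,5) = 8 (sole candidate).
(7,5) = 9 (sole candidate).
(7,6) = 1 (sole candidate).
(8,6) = 4: row 8 has {1,3,5,6,7,8,9}; col 6 has {1,2,3,5,6,7,8,9}; box has {1,3,5,6,7,8,9} → only 4 remains.
(1,4) = 8 (sole candidate).
(1,5) = 4 (sole candidate).
(8,5) = 2: row 8 has {1,3,4,5,6,7,8,9}; col 5 has {1,3,4,5,6,7,8,9}; box has {1,3,4,5,6,7,8,9} → only 2 remains.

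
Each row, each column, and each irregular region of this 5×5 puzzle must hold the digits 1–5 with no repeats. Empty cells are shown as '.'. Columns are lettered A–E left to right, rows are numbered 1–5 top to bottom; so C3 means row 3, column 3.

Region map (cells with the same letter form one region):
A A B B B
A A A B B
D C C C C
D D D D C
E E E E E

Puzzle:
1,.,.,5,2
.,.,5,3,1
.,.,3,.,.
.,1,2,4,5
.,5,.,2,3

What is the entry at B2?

C1 = 4 (sole candidate).
A3 = 5 (sole candidate).
D3 = 1 (sole candidate).
E3 = 4 (sole candidate).
A4 = 3 (sole candidate).
A5 = 4 (sole candidate).
C5 = 1 (sole candidate).
B1 = 3 (sole candidate).
A2 = 2 (sole candidate).
B2 = 4: row 2 has {1,2,3,5}; col 2 has {1,3,5}; region has {1,2,3,5} → only 4 remains.

4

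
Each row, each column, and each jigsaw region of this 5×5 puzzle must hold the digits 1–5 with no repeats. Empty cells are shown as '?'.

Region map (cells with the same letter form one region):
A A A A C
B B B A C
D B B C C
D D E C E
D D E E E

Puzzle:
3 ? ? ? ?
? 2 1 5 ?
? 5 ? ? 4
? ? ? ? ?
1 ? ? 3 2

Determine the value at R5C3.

5

R2C1 = 4 (sole candidate).
R2C5 = 3 (sole candidate).
R3C1 = 2 (sole candidate).
R3C3 = 3 (sole candidate).
R3C4 = 1 (sole candidate).
R4C1 = 5 (sole candidate).
R4C3 = 4 (sole candidate).
R4C4 = 2 (sole candidate).
R4C5 = 1 (sole candidate).
R5C2 = 4 (sole candidate).
R5C3 = 5: row 5 has {1,2,3,4}; col 3 has {1,3,4}; region has {1,2,3,4} → only 5 remains.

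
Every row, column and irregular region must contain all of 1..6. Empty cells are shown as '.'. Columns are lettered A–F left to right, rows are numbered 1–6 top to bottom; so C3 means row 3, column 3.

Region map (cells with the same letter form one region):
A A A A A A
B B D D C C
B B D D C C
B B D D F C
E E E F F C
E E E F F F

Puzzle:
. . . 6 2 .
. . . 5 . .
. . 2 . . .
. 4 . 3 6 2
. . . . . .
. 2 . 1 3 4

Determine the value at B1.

5

D3 = 4: row 3 has {2}; col 4 has {1,3,5,6}; region has {2,3,5} → only 4 remains.
C4 = 1: row 4 has {2,3,4,6}; col 3 has {2}; region has {2,3,4,5} → only 1 remains.
D5 = 2: row 5 has {}; col 4 has {1,3,4,5,6}; region has {1,3,4,6} → only 2 remains.
E5 = 5: row 5 has {2}; col 5 has {2,3,6}; region has {1,2,3,4,6} → only 5 remains.
C2 = 6: row 2 has {5}; col 3 has {1,2}; region has {1,2,3,4,5} → only 6 remains.
E3 = 1: row 3 has {2,4}; col 5 has {2,3,5,6}; region has {2} → only 1 remains.
A4 = 5: row 4 has {1,2,3,4,6}; col 1 has {}; region has {4} → only 5 remains.
A6 = 6: row 6 has {1,2,3,4}; col 1 has {5}; region has {2} → only 6 remains.
C6 = 5: row 6 has {1,2,3,4,6}; col 3 has {1,2,6}; region has {2,6} → only 5 remains.
E2 = 4: row 2 has {5,6}; col 5 has {1,2,3,5,6}; region has {1,2} → only 4 remains.
F2 = 3: row 2 has {4,5,6}; col 6 has {2,4}; region has {1,2,4} → only 3 remains.
A3 = 3: row 3 has {1,2,4}; col 1 has {5,6}; region has {4,5} → only 3 remains.
B3 = 6: row 3 has {1,2,3,4}; col 2 has {2,4}; region has {3,4,5} → only 6 remains.
F3 = 5: row 3 has {1,2,3,4,6}; col 6 has {2,3,4}; region has {1,2,3,4} → only 5 remains.
F5 = 6: row 5 has {2,5}; col 6 has {2,3,4,5}; region has {1,2,3,4,5} → only 6 remains.
F1 = 1: row 1 has {2,6}; col 6 has {2,3,4,5,6}; region has {2,6} → only 1 remains.
B2 = 1: row 2 has {3,4,5,6}; col 2 has {2,4,6}; region has {3,4,5,6} → only 1 remains.
B5 = 3: row 5 has {2,5,6}; col 2 has {1,2,4,6}; region has {2,5,6} → only 3 remains.
C5 = 4: row 5 has {2,3,5,6}; col 3 has {1,2,5,6}; region has {2,3,5,6} → only 4 remains.
A1 = 4: row 1 has {1,2,6}; col 1 has {3,5,6}; region has {1,2,6} → only 4 remains.
B1 = 5: row 1 has {1,2,4,6}; col 2 has {1,2,3,4,6}; region has {1,2,4,6} → only 5 remains.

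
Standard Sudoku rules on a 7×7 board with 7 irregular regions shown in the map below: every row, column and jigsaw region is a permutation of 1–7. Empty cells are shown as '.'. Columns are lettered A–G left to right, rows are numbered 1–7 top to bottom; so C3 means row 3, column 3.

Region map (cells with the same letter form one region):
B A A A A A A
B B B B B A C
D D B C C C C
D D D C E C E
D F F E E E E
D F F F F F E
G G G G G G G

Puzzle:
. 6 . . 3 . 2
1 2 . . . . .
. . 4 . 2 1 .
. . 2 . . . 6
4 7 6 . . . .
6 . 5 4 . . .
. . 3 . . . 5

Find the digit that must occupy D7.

C2 = 7: row 2 has {1,2}; col 3 has {2,3,4,5,6}; region has {1,2,4} → only 7 remains.
E6 = 1: row 6 has {4,5,6}; col 5 has {2,3}; region has {4,5,6,7} → only 1 remains.
A1 = 5: row 1 has {2,3,6}; col 1 has {1,4,6}; region has {1,2,4,7} → only 5 remains.
C1 = 1: row 1 has {2,3,5,6}; col 3 has {2,3,4,5,6,7}; region has {2,3,6} → only 1 remains.
D1 = 7: row 1 has {1,2,3,5,6}; col 4 has {4}; region has {1,2,3,6} → only 7 remains.
F1 = 4: row 1 has {1,2,3,5,6,7}; col 6 has {1}; region has {1,2,3,6,7} → only 4 remains.
E2 = 6: row 2 has {1,2,7}; col 5 has {1,2,3}; region has {1,2,4,5,7} → only 6 remains.
F2 = 5: row 2 has {1,2,6,7}; col 6 has {1,4}; region has {1,2,3,4,6,7} → only 5 remains.
E5 = 5: row 5 has {4,6,7}; col 5 has {1,2,3,6}; region has {6} → only 5 remains.
B6 = 3: row 6 has {1,4,5,6}; col 2 has {2,6,7}; region has {1,4,5,6,7} → only 3 remains.
F6 = 2: row 6 has {1,3,4,5,6}; col 6 has {1,4,5}; region has {1,3,4,5,6,7} → only 2 remains.
G6 = 7: row 6 has {1,2,3,4,5,6}; col 7 has {2,5,6}; region has {5,6} → only 7 remains.
D2 = 3: row 2 has {1,2,5,6,7}; col 4 has {4,7}; region has {1,2,4,5,6,7} → only 3 remains.
G2 = 4: row 2 has {1,2,3,5,6,7}; col 7 has {2,5,6,7}; region has {1,2} → only 4 remains.
B3 = 5: row 3 has {1,2,4}; col 2 has {2,3,6,7}; region has {2,4,6} → only 5 remains.
D3 = 6: row 3 has {1,2,4,5}; col 4 has {3,4,7}; region has {1,2,4} → only 6 remains.
G3 = 3: row 3 has {1,2,4,5,6}; col 7 has {2,4,5,6,7}; region has {1,2,4,6} → only 3 remains.
B4 = 1: row 4 has {2,6}; col 2 has {2,3,5,6,7}; region has {2,4,5,6} → only 1 remains.
D4 = 5: row 4 has {1,2,6}; col 4 has {3,4,6,7}; region has {1,2,3,4,6} → only 5 remains.
E4 = 4: row 4 has {1,2,5,6}; col 5 has {1,2,3,5,6}; region has {5,6,7} → only 4 remains.
F4 = 7: row 4 has {1,2,4,5,6}; col 6 has {1,2,4,5}; region has {1,2,3,4,5,6} → only 7 remains.
F5 = 3: row 5 has {4,5,6,7}; col 6 has {1,2,4,5,7}; region has {4,5,6,7} → only 3 remains.
G5 = 1: row 5 has {3,4,5,6,7}; col 7 has {2,3,4,5,6,7}; region has {3,4,5,6,7} → only 1 remains.
B7 = 4: row 7 has {3,5}; col 2 has {1,2,3,5,6,7}; region has {3,5} → only 4 remains.
E7 = 7: row 7 has {3,4,5}; col 5 has {1,2,3,4,5,6}; region has {3,4,5} → only 7 remains.
F7 = 6: row 7 has {3,4,5,7}; col 6 has {1,2,3,4,5,7}; region has {3,4,5,7} → only 6 remains.
A3 = 7: row 3 has {1,2,3,4,5,6}; col 1 has {1,4,5,6}; region has {1,2,4,5,6} → only 7 remains.
A4 = 3: row 4 has {1,2,4,5,6,7}; col 1 has {1,4,5,6,7}; region has {1,2,4,5,6,7} → only 3 remains.
D5 = 2: row 5 has {1,3,4,5,6,7}; col 4 has {3,4,5,6,7}; region has {1,3,4,5,6,7} → only 2 remains.
A7 = 2: row 7 has {3,4,5,6,7}; col 1 has {1,3,4,5,6,7}; region has {3,4,5,6,7} → only 2 remains.
D7 = 1: row 7 has {2,3,4,5,6,7}; col 4 has {2,3,4,5,6,7}; region has {2,3,4,5,6,7} → only 1 remains.

1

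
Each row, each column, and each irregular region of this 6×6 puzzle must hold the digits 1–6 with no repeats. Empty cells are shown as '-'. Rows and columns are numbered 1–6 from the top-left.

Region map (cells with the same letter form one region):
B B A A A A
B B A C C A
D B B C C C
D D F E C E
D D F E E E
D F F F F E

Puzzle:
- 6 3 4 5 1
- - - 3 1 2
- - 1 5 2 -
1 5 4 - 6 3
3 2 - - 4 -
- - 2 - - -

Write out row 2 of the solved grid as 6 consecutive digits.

546312

R1C1 = 2 (sole candidate).
R2C2 = 4: row 2 has {1,2,3}; col 2 has {2,5,6}; region has {1,2,6} → only 4 remains.
R2C3 = 6: row 2 has {1,2,3,4}; col 3 has {1,2,3,4}; region has {1,2,3,4,5} → only 6 remains.
R3C2 = 3 (sole candidate).
R3C6 = 4 (sole candidate).
R4C4 = 2 (sole candidate).
R5C3 = 5 (sole candidate).
R5C6 = 6 (sole candidate).
R6C2 = 1 (sole candidate).
R6C4 = 6 (sole candidate).
R6C5 = 3 (sole candidate).
R6C6 = 5 (sole candidate).
R2C1 = 5: row 2 has {1,2,3,4,6}; col 1 has {1,2,3}; region has {1,2,3,4,6} → only 5 remains.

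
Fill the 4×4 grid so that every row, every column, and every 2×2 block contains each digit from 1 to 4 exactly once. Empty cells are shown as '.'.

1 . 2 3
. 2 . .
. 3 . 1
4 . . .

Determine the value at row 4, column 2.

row 1, column 2 = 4 (sole candidate).
row 2, column 1 = 3 (sole candidate).
row 2, column 4 = 4 (sole candidate).
row 3, column 1 = 2 (sole candidate).
row 3, column 3 = 4 (sole candidate).
row 4, column 2 = 1: row 4 has {4}; col 2 has {2,3,4}; box has {2,3,4} → only 1 remains.

1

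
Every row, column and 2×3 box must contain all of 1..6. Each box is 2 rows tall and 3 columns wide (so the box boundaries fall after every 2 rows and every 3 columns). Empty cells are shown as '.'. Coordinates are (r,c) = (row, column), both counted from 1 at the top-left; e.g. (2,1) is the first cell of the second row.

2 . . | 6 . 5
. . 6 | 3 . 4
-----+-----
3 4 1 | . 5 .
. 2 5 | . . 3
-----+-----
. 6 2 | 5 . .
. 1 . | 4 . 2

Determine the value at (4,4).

1

(1,2) = 3 (sole candidate).
(1,3) = 4 (sole candidate).
(1,5) = 1 (sole candidate).
(2,2) = 5 (sole candidate).
(2,5) = 2 (sole candidate).
(3,4) = 2 (sole candidate).
(3,6) = 6 (sole candidate).
(4,1) = 6 (sole candidate).
(4,4) = 1: row 4 has {2,3,5,6}; col 4 has {2,3,4,5,6}; box has {2,3,5,6} → only 1 remains.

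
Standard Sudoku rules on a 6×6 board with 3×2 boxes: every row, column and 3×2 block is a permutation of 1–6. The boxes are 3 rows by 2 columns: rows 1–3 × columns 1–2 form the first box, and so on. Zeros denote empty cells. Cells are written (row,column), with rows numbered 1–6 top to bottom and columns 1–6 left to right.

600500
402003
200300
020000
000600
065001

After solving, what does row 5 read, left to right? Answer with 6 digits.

(2,4) = 1 (sole candidate).
(4,4) = 4 (sole candidate).
(6,1) = 3 (sole candidate).
(6,4) = 2 (sole candidate).
(6,5) = 4 (sole candidate).
(1,3) = 4 (sole candidate).
(1,6) = 2 (sole candidate).
(2,2) = 5 (sole candidate).
(2,5) = 6 (sole candidate).
(3,2) = 1 (sole candidate).
(3,3) = 6 (sole candidate).
(3,5) = 5 (sole candidate).
(3,6) = 4 (sole candidate).
(4,5) = 3 (sole candidate).
(5,2) = 4: row 5 has {6}; col 2 has {1,2,5,6}; box has {2,3,6} → only 4 remains.
(5,5) = 2: row 5 has {4,6}; col 5 has {3,4,5,6}; box has {1,3,4} → only 2 remains.
(5,6) = 5: row 5 has {2,4,6}; col 6 has {1,2,3,4}; box has {1,2,3,4} → only 5 remains.
(1,2) = 3 (sole candidate).
(1,5) = 1 (sole candidate).
(4,3) = 1 (sole candidate).
(4,6) = 6 (sole candidate).
(5,1) = 1: row 5 has {2,4,5,6}; col 1 has {2,3,4,6}; box has {2,3,4,6} → only 1 remains.
(5,3) = 3: row 5 has {1,2,4,5,6}; col 3 has {1,2,4,5,6}; box has {1,2,4,5,6} → only 3 remains.

143625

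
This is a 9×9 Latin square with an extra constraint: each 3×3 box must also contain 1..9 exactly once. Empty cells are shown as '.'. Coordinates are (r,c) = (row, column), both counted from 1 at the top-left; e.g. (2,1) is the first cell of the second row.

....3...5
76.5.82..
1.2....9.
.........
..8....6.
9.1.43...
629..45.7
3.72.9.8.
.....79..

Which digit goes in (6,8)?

5

(1,3) = 4: row 1 has {3,5}; col 3 has {1,2,7,8,9}; box has {1,2,6,7} → only 4 remains.
(2,3) = 3: row 2 has {2,5,6,7,8}; col 3 has {1,2,4,7,8,9}; box has {1,2,4,6,7} → only 3 remains.
(3,6) = 6: row 3 has {1,2,9}; col 6 has {3,4,7,8,9}; box has {3,5,8} → only 6 remains.
(9,3) = 5: row 9 has {7,9}; col 3 has {1,2,3,4,7,8,9}; box has {2,3,6,7,9} → only 5 remains.
(1,1) = 8: row 1 has {3,4,5}; col 1 has {1,3,6,7,9}; box has {1,2,3,4,6,7} → only 8 remains.
(1,2) = 9: row 1 has {3,4,5,8}; col 2 has {2,6}; box has {1,2,3,4,6,7,8} → only 9 remains.
(3,2) = 5: row 3 has {1,2,6,9}; col 2 has {2,6,9}; box has {1,2,3,4,6,7,8,9} → only 5 remains.
(3,5) = 7: row 3 has {1,2,5,6,9}; col 5 has {3,4}; box has {3,5,6,8} → only 7 remains.
(4,3) = 6: row 4 has {}; col 3 has {1,2,3,4,5,7,8,9}; box has {1,8,9} → only 6 remains.
(6,2) = 7: row 6 has {1,3,4,9}; col 2 has {2,5,6,9}; box has {1,6,8,9} → only 7 remains.
(6,7) = 8: row 6 has {1,3,4,7,9}; col 7 has {2,5,9}; box has {6} → only 8 remains.
(6,9) = 2: row 6 has {1,3,4,7,8,9}; col 9 has {5,7}; box has {6,8} → only 2 remains.
(9,1) = 4: row 9 has {5,7,9}; col 1 has {1,3,6,7,8,9}; box has {2,3,5,6,7,9} → only 4 remains.
(1,4) = 1: row 1 has {3,4,5,8,9}; col 4 has {2,5}; box has {3,5,6,7,8} → only 1 remains.
(1,6) = 2: row 1 has {1,3,4,5,8,9}; col 6 has {3,4,6,7,8,9}; box has {1,3,5,6,7,8} → only 2 remains.
(1,8) = 7: row 1 has {1,2,3,4,5,8,9}; col 8 has {6,8,9}; box has {2,5,9} → only 7 remains.
(2,5) = 9: row 2 has {2,3,5,6,7,8}; col 5 has {3,4,7}; box has {1,2,3,5,6,7,8} → only 9 remains.
(3,4) = 4: row 3 has {1,2,5,6,7,9}; col 4 has {1,2,5}; box has {1,2,3,5,6,7,8,9} → only 4 remains.
(3,7) = 3: row 3 has {1,2,4,5,6,7,9}; col 7 has {2,5,8,9}; box has {2,5,7,9} → only 3 remains.
(3,9) = 8: row 3 has {1,2,3,4,5,6,7,9}; col 9 has {2,5,7}; box has {2,3,5,7,9} → only 8 remains.
(6,4) = 6: row 6 has {1,2,3,4,7,8,9}; col 4 has {1,2,4,5}; box has {3,4} → only 6 remains.
(6,8) = 5: row 6 has {1,2,3,4,6,7,8,9}; col 8 has {6,7,8,9}; box has {2,6,8} → only 5 remains.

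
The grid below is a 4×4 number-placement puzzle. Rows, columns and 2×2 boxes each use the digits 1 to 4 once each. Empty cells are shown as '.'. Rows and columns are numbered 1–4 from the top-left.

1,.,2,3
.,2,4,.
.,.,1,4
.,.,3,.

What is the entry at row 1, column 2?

row 1, column 2 = 4: row 1 has {1,2,3}; col 2 has {2}; box has {1,2} → only 4 remains.

4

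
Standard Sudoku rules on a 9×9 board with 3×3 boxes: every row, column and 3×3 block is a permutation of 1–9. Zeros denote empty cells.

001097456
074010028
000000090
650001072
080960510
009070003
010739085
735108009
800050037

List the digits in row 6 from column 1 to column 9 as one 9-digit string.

r1c2 = 2 (sole candidate).
r2c7 = 3 (sole candidate).
r3c2 = 6 (sole candidate).
r3c9 = 1 (sole candidate).
r4c3 = 3 (sole candidate).
r5c9 = 4 (sole candidate).
r6c2 = 4: row 6 has {3,7,9}; col 2 has {1,2,3,5,6,7,8}; box has {3,5,6,8,9} → only 4 remains.
r6c8 = 6: row 6 has {3,4,7,9}; col 8 has {1,2,3,5,7,8,9}; box has {1,2,3,4,5,7} → only 6 remains.
r8c8 = 4 (sole candidate).
r9c2 = 9 (sole candidate).
r1c1 = 3 (sole candidate).
r1c4 = 8 (sole candidate).
r3c1 = 5 (sole candidate).
r3c3 = 8 (sole candidate).
r3c7 = 7 (sole candidate).
r4c4 = 4 (sole candidate).
r4c5 = 8 (sole candidate).
r4c7 = 9 (sole candidate).
r5c1 = 2 (sole candidate).
r5c3 = 7 (sole candidate).
r5c6 = 3 (sole candidate).
r6c1 = 1: row 6 has {3,4,6,7,9}; col 1 has {2,3,5,6,7,8}; box has {2,3,4,5,6,7,8,9} → only 1 remains.
r6c7 = 8: row 6 has {1,3,4,6,7,9}; col 7 has {3,4,5,7,9}; box has {1,2,3,4,5,6,7,9} → only 8 remains.
r7c1 = 4 (sole candidate).
r8c5 = 2 (sole candidate).
r8c7 = 6 (sole candidate).
r9c4 = 6 (sole candidate).
r9c6 = 4 (sole candidate).
r2c1 = 9 (sole candidate).
r2c4 = 5 (sole candidate).
r2c6 = 6 (sole candidate).
r3c5 = 4 (sole candidate).
r3c6 = 2 (sole candidate).
r6c4 = 2: row 6 has {1,3,4,6,7,8,9}; col 4 has {1,4,5,6,7,8,9}; box has {1,3,4,6,7,8,9} → only 2 remains.
r6c6 = 5: row 6 has {1,2,3,4,6,7,8,9}; col 6 has {1,2,3,4,6,7,8,9}; box has {1,2,3,4,6,7,8,9} → only 5 remains.

149275863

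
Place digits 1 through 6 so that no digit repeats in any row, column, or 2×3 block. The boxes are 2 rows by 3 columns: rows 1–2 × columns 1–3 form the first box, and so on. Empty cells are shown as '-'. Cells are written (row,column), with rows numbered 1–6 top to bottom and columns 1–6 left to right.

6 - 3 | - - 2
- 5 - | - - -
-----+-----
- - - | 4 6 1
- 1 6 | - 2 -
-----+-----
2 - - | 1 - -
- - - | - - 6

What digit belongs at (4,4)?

3

(1,2) = 4: row 1 has {2,3,6}; col 2 has {1,5}; box has {3,5,6} → only 4 remains.
(1,4) = 5: row 1 has {2,3,4,6}; col 4 has {1,4}; box has {2} → only 5 remains.
(1,5) = 1: row 1 has {2,3,4,5,6}; col 5 has {2,6}; box has {2,5} → only 1 remains.
(2,1) = 1: row 2 has {5}; col 1 has {2,6}; box has {3,4,5,6} → only 1 remains.
(2,3) = 2: row 2 has {1,5}; col 3 has {3,6}; box has {1,3,4,5,6} → only 2 remains.
(3,3) = 5: row 3 has {1,4,6}; col 3 has {2,3,6}; box has {1,6} → only 5 remains.
(4,4) = 3: row 4 has {1,2,6}; col 4 has {1,4,5}; box has {1,2,4,6} → only 3 remains.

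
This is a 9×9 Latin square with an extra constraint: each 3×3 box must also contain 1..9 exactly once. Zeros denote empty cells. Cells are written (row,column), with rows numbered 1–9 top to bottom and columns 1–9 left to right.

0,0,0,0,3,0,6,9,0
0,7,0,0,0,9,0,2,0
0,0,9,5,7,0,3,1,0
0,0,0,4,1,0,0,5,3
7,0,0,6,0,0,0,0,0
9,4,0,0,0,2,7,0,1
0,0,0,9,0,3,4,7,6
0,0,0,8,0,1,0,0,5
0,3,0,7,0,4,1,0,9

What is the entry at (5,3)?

3

(1,6) = 8 (sole candidate).
(2,4) = 1 (sole candidate).
(3,6) = 6 (sole candidate).
(4,6) = 7 (sole candidate).
(5,6) = 5 (sole candidate).
(6,4) = 3 (sole candidate).
(6,5) = 8 (sole candidate).
(6,8) = 6 (sole candidate).
(8,7) = 2 (sole candidate).
(8,8) = 3 (sole candidate).
(9,8) = 8 (sole candidate).
(1,4) = 2 (sole candidate).
(2,5) = 4 (sole candidate).
(2,9) = 8 (sole candidate).
(3,9) = 4 (sole candidate).
(5,5) = 9 (sole candidate).
(5,7) = 8 (sole candidate).
(5,8) = 4 (sole candidate).
(5,9) = 2 (sole candidate).
(6,3) = 5 (sole candidate).
(8,5) = 6 (sole candidate).
(1,9) = 7 (sole candidate).
(2,7) = 5 (sole candidate).
(4,7) = 9 (sole candidate).
(5,2) = 1 (sole candidate).
(5,3) = 3: row 5 has {1,2,4,5,6,7,8,9}; col 3 has {5,9}; box has {1,4,5,7,9} → only 3 remains.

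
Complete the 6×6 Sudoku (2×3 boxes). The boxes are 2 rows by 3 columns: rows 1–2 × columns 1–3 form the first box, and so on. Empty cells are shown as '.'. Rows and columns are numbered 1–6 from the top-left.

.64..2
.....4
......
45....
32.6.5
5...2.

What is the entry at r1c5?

r1c1 = 1: row 1 has {2,4,6}; col 1 has {3,4,5}; box has {4,6} → only 1 remains.
r2c1 = 2: row 2 has {4}; col 1 has {1,3,4,5}; box has {1,4,6} → only 2 remains.
r2c2 = 3: row 2 has {2,4}; col 2 has {2,5,6}; box has {1,2,4,6} → only 3 remains.
r2c3 = 5: row 2 has {2,3,4}; col 3 has {4}; box has {1,2,3,4,6} → only 5 remains.
r2c4 = 1: row 2 has {2,3,4,5}; col 4 has {6}; box has {2,4} → only 1 remains.
r2c5 = 6: row 2 has {1,2,3,4,5}; col 5 has {2}; box has {1,2,4} → only 6 remains.
r3c1 = 6: row 3 has {}; col 1 has {1,2,3,4,5}; box has {4,5} → only 6 remains.
r3c2 = 1: row 3 has {6}; col 2 has {2,3,5,6}; box has {4,5,6} → only 1 remains.
r3c6 = 3: row 3 has {1,6}; col 6 has {2,4,5}; box has {} → only 3 remains.
r4c4 = 2: row 4 has {4,5}; col 4 has {1,6}; box has {3} → only 2 remains.
r4c5 = 1: row 4 has {2,4,5}; col 5 has {2,6}; box has {2,3} → only 1 remains.
r4c6 = 6: row 4 has {1,2,4,5}; col 6 has {2,3,4,5}; box has {1,2,3} → only 6 remains.
r5c3 = 1: row 5 has {2,3,5,6}; col 3 has {4,5}; box has {2,3,5} → only 1 remains.
r5c5 = 4: row 5 has {1,2,3,5,6}; col 5 has {1,2,6}; box has {2,5,6} → only 4 remains.
r6c2 = 4: row 6 has {2,5}; col 2 has {1,2,3,5,6}; box has {1,2,3,5} → only 4 remains.
r6c3 = 6: row 6 has {2,4,5}; col 3 has {1,4,5}; box has {1,2,3,4,5} → only 6 remains.
r6c4 = 3: row 6 has {2,4,5,6}; col 4 has {1,2,6}; box has {2,4,5,6} → only 3 remains.
r6c6 = 1: row 6 has {2,3,4,5,6}; col 6 has {2,3,4,5,6}; box has {2,3,4,5,6} → only 1 remains.
r1c4 = 5: row 1 has {1,2,4,6}; col 4 has {1,2,3,6}; box has {1,2,4,6} → only 5 remains.
r1c5 = 3: row 1 has {1,2,4,5,6}; col 5 has {1,2,4,6}; box has {1,2,4,5,6} → only 3 remains.

3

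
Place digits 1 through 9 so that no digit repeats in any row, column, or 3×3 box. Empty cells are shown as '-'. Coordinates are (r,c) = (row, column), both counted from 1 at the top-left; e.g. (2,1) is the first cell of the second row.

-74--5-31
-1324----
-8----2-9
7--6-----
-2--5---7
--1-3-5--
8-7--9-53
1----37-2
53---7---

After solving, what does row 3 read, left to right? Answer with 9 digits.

(3,1) = 6: row 3 has {2,8,9}; col 1 has {1,5,7,8}; box has {1,3,4,7,8} → only 6 remains.
(3,3) = 5: row 3 has {2,6,8,9}; col 3 has {1,3,4,7}; box has {1,3,4,6,7,8} → only 5 remains.
(3,6) = 1: row 3 has {2,5,6,8,9}; col 6 has {3,5,7,9}; box has {2,4,5} → only 1 remains.
(2,1) = 9 (sole candidate).
(3,5) = 7: row 3 has {1,2,5,6,8,9}; col 5 has {3,4,5}; box has {1,2,4,5} → only 7 remains.
(3,8) = 4: row 3 has {1,2,5,6,7,8,9}; col 8 has {3,5}; box has {1,2,3,9} → only 4 remains.
(6,1) = 4 (sole candidate).
(1,1) = 2 (sole candidate).
(3,4) = 3: row 3 has {1,2,4,5,6,7,8,9}; col 4 has {2,6}; box has {1,2,4,5,7} → only 3 remains.

685371249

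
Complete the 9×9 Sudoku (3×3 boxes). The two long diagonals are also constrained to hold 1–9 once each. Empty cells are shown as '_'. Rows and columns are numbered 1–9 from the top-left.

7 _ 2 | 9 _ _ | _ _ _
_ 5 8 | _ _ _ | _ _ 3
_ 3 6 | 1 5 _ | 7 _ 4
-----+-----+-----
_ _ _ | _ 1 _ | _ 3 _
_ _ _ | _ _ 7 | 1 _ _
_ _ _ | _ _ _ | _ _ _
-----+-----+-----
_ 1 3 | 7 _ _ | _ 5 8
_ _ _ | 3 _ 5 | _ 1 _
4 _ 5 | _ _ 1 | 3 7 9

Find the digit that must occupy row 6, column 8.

4

row 1, column 2 = 4: row 1 has {2,7,9}; col 2 has {1,3,5}; box has {2,3,5,6,7,8} → only 4 remains.
row 3, column 1 = 9: row 3 has {1,3,4,5,6,7}; col 1 has {4,7}; box has {2,3,4,5,6,7,8} → only 9 remains.
row 2, column 1 = 1: row 2 has {3,5,8}; col 1 has {4,7,9}; box has {2,3,4,5,6,7,8,9} → only 1 remains.
row 1, column 9 = 1: in row 1, 1 can only go here (every other open cell in that row sees a 1).
row 1, column 7 = 5: in row 1, 5 can only go here (every other open cell in that row sees a 5).
row 2, column 5 = 7: in row 2, 7 can only go here (every other open cell in that row sees a 7).
row 5, column 1 = 3: in row 5, 3 can only go here (every other open cell in that row sees a 3).
row 6, column 3 = 1: in row 6, 1 can only go here (every other open cell in that row sees a 1).
row 8, column 3 = 7: in row 8, 7 can only go here (every other open cell in that row sees a 7).
row 8, column 2 = 9: in box 7, 9 can only go here (every other open cell in that box sees a 9).
row 2, column 7 = 9: in row 2, 9 can only go here (every other open cell in that row sees a 9).
row 4, column 3 = 9: in row 4, 9 can only go here (every other open cell in that row sees a 9).
row 5, column 3 = 4: row 5 has {1,3,7}; col 3 has {1,2,3,5,6,7,8,9}; box has {1,3,9} → only 4 remains.
row 5, column 8 = 9: in row 5, 9 can only go here (every other open cell in that row sees a 9).
row 6, column 5 = 9: in row 6, 9 can only go here (every other open cell in that row sees a 9).
row 6, column 6 = 3: in row 6, 3 can only go here (every other open cell in that row sees a 3).
row 1, column 5 = 3: in row 1, 3 can only go here (every other open cell in that row sees a 3).
row 7, column 6 = 9: in row 7, 9 can only go here (every other open cell in that row sees a 9).
row 2, column 6 = 4: in column 6, 4 can only go here (every other open cell in that column sees a 4).
row 4, column 4 = 4: in column 4, 4 can only go here (every other open cell in that column sees a 4).
row 7, column 7 = 2: row 7 has {1,3,5,7,8,9}; col 7 has {1,3,5,7,9}; box has {1,3,5,7,8,9}; main diagonal has {1,3,4,5,6,7,9} → only 2 remains.
row 8, column 9 = 6: row 8 has {1,3,5,7,9}; col 9 has {1,3,4,8,9}; box has {1,2,3,5,7,8,9} → only 6 remains.
row 5, column 5 = 8: row 5 has {1,3,4,7,9}; col 5 has {1,3,5,7,9}; box has {1,3,4,7,9}; main diagonal has {1,2,3,4,5,6,7,9}; anti-diagonal has {1,3,4,7,9} → only 8 remains.
row 7, column 1 = 6: row 7 has {1,2,3,5,7,8,9}; col 1 has {1,3,4,7,9}; box has {1,3,4,5,7,9} → only 6 remains.
row 7, column 5 = 4: row 7 has {1,2,3,5,6,7,8,9}; col 5 has {1,3,5,7,8,9}; box has {1,3,5,7,9} → only 4 remains.
row 8, column 5 = 2: row 8 has {1,3,5,6,7,9}; col 5 has {1,3,4,5,7,8,9}; box has {1,3,4,5,7,9} → only 2 remains.
row 8, column 7 = 4: row 8 has {1,2,3,5,6,7,9}; col 7 has {1,2,3,5,7,9}; box has {1,2,3,5,6,7,8,9} → only 4 remains.
row 9, column 5 = 6: row 9 has {1,3,4,5,7,9}; col 5 has {1,2,3,4,5,7,8,9}; box has {1,2,3,4,5,7,9} → only 6 remains.
row 8, column 1 = 8: row 8 has {1,2,3,4,5,6,7,9}; col 1 has {1,3,4,6,7,9}; box has {1,3,4,5,6,7,9} → only 8 remains.
row 9, column 2 = 2: row 9 has {1,3,4,5,6,7,9}; col 2 has {1,3,4,5,9}; box has {1,3,4,5,6,7,8,9} → only 2 remains.
row 9, column 4 = 8: row 9 has {1,2,3,4,5,6,7,9}; col 4 has {1,3,4,7,9}; box has {1,2,3,4,5,6,7,9} → only 8 remains.
row 5, column 2 = 6: row 5 has {1,3,4,7,8,9}; col 2 has {1,2,3,4,5,9}; box has {1,3,4,9} → only 6 remains.
row 6, column 8 = 4: in row 6, 4 can only go here (every other open cell in that row sees a 4).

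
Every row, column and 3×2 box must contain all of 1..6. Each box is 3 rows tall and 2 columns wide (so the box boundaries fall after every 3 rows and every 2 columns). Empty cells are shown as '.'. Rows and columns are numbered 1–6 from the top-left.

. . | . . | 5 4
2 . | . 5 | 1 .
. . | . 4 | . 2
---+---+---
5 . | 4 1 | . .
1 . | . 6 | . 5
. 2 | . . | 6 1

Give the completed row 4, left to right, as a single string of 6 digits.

564123

R3C5 = 3: row 3 has {2,4}; col 5 has {1,5,6}; box has {1,2,4,5} → only 3 remains.
R4C5 = 2: row 4 has {1,4,5}; col 5 has {1,3,5,6}; box has {1,5,6} → only 2 remains.
R4C6 = 3: row 4 has {1,2,4,5}; col 6 has {1,2,4,5}; box has {1,2,5,6} → only 3 remains.
R5C5 = 4: row 5 has {1,5,6}; col 5 has {1,2,3,5,6}; box has {1,2,3,5,6} → only 4 remains.
R6C4 = 3: row 6 has {1,2,6}; col 4 has {1,4,5,6}; box has {1,4,6} → only 3 remains.
R1C4 = 2: row 1 has {4,5}; col 4 has {1,3,4,5,6}; box has {4,5} → only 2 remains.
R2C6 = 6: row 2 has {1,2,5}; col 6 has {1,2,3,4,5}; box has {1,2,3,4,5} → only 6 remains.
R3C1 = 6: row 3 has {2,3,4}; col 1 has {1,2,5}; box has {2} → only 6 remains.
R3C3 = 1: row 3 has {2,3,4,6}; col 3 has {4}; box has {2,4,5} → only 1 remains.
R4C2 = 6: row 4 has {1,2,3,4,5}; col 2 has {2}; box has {1,2,5} → only 6 remains.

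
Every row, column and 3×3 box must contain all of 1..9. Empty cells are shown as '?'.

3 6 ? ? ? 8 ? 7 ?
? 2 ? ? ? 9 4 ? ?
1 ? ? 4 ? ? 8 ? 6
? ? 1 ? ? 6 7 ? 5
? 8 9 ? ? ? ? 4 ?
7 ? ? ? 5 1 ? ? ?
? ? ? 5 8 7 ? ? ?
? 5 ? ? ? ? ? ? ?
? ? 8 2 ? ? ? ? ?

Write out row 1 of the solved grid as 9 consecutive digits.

row 1, column 4 = 1: row 1 has {3,6,7,8}; col 4 has {2,4,5}; box has {4,8,9} → only 1 remains.
row 1, column 5 = 2: row 1 has {1,3,6,7,8}; col 5 has {5,8}; box has {1,4,8,9} → only 2 remains.
row 1, column 9 = 9: row 1 has {1,2,3,6,7,8}; col 9 has {5,6}; box has {4,6,7,8} → only 9 remains.
row 1, column 7 = 5: row 1 has {1,2,3,6,7,8,9}; col 7 has {4,7,8}; box has {4,6,7,8,9} → only 5 remains.
row 1, column 3 = 4: row 1 has {1,2,3,5,6,7,8,9}; col 3 has {1,8,9}; box has {1,2,3,6} → only 4 remains.

364128579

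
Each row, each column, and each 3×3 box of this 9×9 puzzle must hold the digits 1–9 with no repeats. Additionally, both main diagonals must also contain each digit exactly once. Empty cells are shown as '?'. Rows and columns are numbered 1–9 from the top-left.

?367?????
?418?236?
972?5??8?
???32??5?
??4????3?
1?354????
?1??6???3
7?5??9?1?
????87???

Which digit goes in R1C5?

R2C1 = 5 (sole candidate).
R2C5 = 9 (sole candidate).
R2C9 = 7 (sole candidate).
R5C5 = 7 (sole candidate).
R8C5 = 3 (sole candidate).
R9C3 = 9 (sole candidate).
R1C1 = 8 (sole candidate).
R1C5 = 1: row 1 has {3,6,7,8}; col 5 has {2,3,4,5,6,7,8,9}; box has {2,5,7,8,9} → only 1 remains.

1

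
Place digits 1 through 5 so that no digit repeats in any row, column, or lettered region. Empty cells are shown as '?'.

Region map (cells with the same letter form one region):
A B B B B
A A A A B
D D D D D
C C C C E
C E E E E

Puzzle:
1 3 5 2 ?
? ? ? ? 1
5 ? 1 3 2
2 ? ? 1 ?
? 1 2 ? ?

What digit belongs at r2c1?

4

r1c5 = 4: row 1 has {1,2,3,5}; col 5 has {1,2}; region has {1,2,3,5} → only 4 remains.
r3c2 = 4: row 3 has {1,2,3,5}; col 2 has {1,3}; region has {1,2,3,5} → only 4 remains.
r4c2 = 5: row 4 has {1,2}; col 2 has {1,3,4}; region has {1,2} → only 5 remains.
r4c5 = 3: row 4 has {1,2,5}; col 5 has {1,2,4}; region has {1,2} → only 3 remains.
r5c5 = 5: row 5 has {1,2}; col 5 has {1,2,3,4}; region has {1,2,3} → only 5 remains.
r2c2 = 2: row 2 has {1}; col 2 has {1,3,4,5}; region has {1} → only 2 remains.
r4c3 = 4: row 4 has {1,2,3,5}; col 3 has {1,2,5}; region has {1,2,5} → only 4 remains.
r5c1 = 3: row 5 has {1,2,5}; col 1 has {1,2,5}; region has {1,2,4,5} → only 3 remains.
r5c4 = 4: row 5 has {1,2,3,5}; col 4 has {1,2,3}; region has {1,2,3,5} → only 4 remains.
r2c1 = 4: row 2 has {1,2}; col 1 has {1,2,3,5}; region has {1,2} → only 4 remains.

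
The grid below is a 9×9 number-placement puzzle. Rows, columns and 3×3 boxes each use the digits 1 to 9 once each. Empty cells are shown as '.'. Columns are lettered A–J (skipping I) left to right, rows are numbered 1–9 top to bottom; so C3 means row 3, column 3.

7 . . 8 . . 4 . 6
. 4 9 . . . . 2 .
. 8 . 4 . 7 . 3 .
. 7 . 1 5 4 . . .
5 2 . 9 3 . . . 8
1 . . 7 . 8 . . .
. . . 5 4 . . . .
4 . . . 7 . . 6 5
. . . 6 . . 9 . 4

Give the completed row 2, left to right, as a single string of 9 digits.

D2 = 3: row 2 has {2,4,9}; col 4 has {1,4,5,6,7,8,9}; box has {4,7,8} → only 3 remains.
H4 = 9 (sole candidate).
F5 = 6 (sole candidate).
E6 = 2 (sole candidate).
J6 = 3 (sole candidate).
D8 = 2 (sole candidate).
A2 = 6: row 2 has {2,3,4,9}; col 1 has {1,4,5,7}; box has {4,7,8,9} → only 6 remains.
E2 = 1: row 2 has {2,3,4,6,9}; col 5 has {2,3,4,5,7}; box has {3,4,7,8} → only 1 remains.
F2 = 5: row 2 has {1,2,3,4,6,9}; col 6 has {4,6,7,8}; box has {1,3,4,7,8} → only 5 remains.
J2 = 7: row 2 has {1,2,3,4,5,6,9}; col 9 has {3,4,5,6,8}; box has {2,3,4,6} → only 7 remains.
A3 = 2 (sole candidate).
J4 = 2 (sole candidate).
C5 = 4 (sole candidate).
C6 = 6 (sole candidate).
G6 = 5 (sole candidate).
H6 = 4 (sole candidate).
J7 = 1 (sole candidate).
E9 = 8 (sole candidate).
H9 = 7 (sole candidate).
E1 = 9 (sole candidate).
F1 = 2 (sole candidate).
G2 = 8: row 2 has {1,2,3,4,5,6,7,9}; col 7 has {4,5,9}; box has {2,3,4,6,7} → only 8 remains.

649315827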